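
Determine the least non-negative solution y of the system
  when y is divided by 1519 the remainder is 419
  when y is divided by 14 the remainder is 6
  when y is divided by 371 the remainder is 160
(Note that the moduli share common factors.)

gcd(1519, 14) = 7 and 7 | (6 − 419), so the pair is consistent; merging gives y ≡ 1938 (mod 3038), where 3038 = lcm(1519, 14).
gcd(3038, 371) = 7 and 7 | (160 − 1938), so the pair is consistent; merging gives y ≡ 53584 (mod 161014), where 161014 = lcm(3038, 371).
The solution is unique modulo lcm(1519, 14, 371) = 161014.

53584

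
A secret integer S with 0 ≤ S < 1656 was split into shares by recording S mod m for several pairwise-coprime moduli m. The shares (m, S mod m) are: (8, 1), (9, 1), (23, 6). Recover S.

1225

The moduli are pairwise coprime; N = 8·9·23 = 1656.
N/8 = 207; 207 ≡ 7 (mod 8); 7·7 ≡ 1, so inverse 7.
N/9 = 184; 184 ≡ 4 (mod 9); 4·7 ≡ 1, so inverse 7.
N/23 = 72; 72 ≡ 3 (mod 23); 3·8 ≡ 1, so inverse 8.
S ≡ 1·207·7 + 1·184·7 + 6·72·8 = 6193.
6193 mod 1656 = 1225.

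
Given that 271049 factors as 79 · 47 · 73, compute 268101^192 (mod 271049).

93285

Mod 79: 268101 ≡ 54; by Fermat, exponent reduces to 192 mod 78 = 36; 54^36 ≡ 65 (mod 79).
Mod 47: 268101 ≡ 13; by Fermat, exponent reduces to 192 mod 46 = 8; 13^8 ≡ 37 (mod 47).
Mod 73: 268101 ≡ 45; by Fermat, exponent reduces to 192 mod 72 = 48; 45^48 ≡ 64 (mod 73).
Combine by CRT: x ≡ 65 (mod 79), x ≡ 37 (mod 47), x ≡ 64 (mod 73) ⇒ x ≡ 93285 (mod 271049).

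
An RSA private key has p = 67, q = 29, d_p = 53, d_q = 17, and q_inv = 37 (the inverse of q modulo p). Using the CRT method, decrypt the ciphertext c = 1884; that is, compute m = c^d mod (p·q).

782

m₁ = c^(d_p) mod p: c ≡ 8 (mod 67), and 8^53 mod 67 = 45.
m₂ = c^(d_q) mod q: c ≡ 28 (mod 29), and 28^17 mod 29 = 28.
h = q_inv·(m₁ − m₂) mod p = 37·(45 − 28) mod 67 = 26.
m = m₂ + h·q = 28 + 26·29 = 782.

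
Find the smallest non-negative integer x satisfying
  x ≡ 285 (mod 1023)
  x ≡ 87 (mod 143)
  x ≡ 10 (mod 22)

17676

gcd(1023, 143) = 11 and 11 | (87 − 285), so the pair is consistent; merging gives x ≡ 4377 (mod 13299), where 13299 = lcm(1023, 143).
gcd(13299, 22) = 11 and 11 | (10 − 4377), so the pair is consistent; merging gives x ≡ 17676 (mod 26598), where 26598 = lcm(13299, 22).
The solution is unique modulo lcm(1023, 143, 22) = 26598.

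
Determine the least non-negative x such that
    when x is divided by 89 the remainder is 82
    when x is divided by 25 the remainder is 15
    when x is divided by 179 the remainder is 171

382515

From x ≡ 82 (mod 89) write x = 82 + 89t. Substituting into x ≡ 15 (mod 25) gives 89t ≡ 8 (mod 25), and since 14⁻¹ ≡ 9 (mod 25), t ≡ 22. Hence x ≡ 82 + 89·22 = 2040 (mod 2225).
From x ≡ 2040 (mod 2225) write x = 2040 + 2225t. Substituting into x ≡ 171 (mod 179) gives 2225t ≡ 100 (mod 179), and since 77⁻¹ ≡ 93 (mod 179), t ≡ 171. Hence x ≡ 2040 + 2225·171 = 382515 (mod 398275).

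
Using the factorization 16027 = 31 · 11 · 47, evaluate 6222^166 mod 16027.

Mod 31: 6222 ≡ 22; by Fermat, exponent reduces to 166 mod 30 = 16; 22^16 ≡ 9 (mod 31).
Mod 11: 6222 ≡ 7; by Fermat, exponent reduces to 166 mod 10 = 6; 7^6 ≡ 4 (mod 11).
Mod 47: 6222 ≡ 18; by Fermat, exponent reduces to 166 mod 46 = 28; 18^28 ≡ 27 (mod 47).
Combine by CRT: x ≡ 9 (mod 31), x ≡ 4 (mod 11), x ≡ 27 (mod 47) ⇒ x ≡ 7077 (mod 16027).

7077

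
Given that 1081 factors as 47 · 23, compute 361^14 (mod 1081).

Mod 47: 361 ≡ 32; 32^14 ≡ 2 (mod 47).
Mod 23: 361 ≡ 16; 16^14 ≡ 2 (mod 23).
Combine by CRT: x ≡ 2 (mod 47), x ≡ 2 (mod 23) ⇒ x ≡ 2 (mod 1081).

2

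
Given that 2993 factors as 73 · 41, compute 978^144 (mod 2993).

877

Mod 73: 978 ≡ 29; since 72 | 144, by Fermat 29^144 ≡ 1 (mod 73).
Mod 41: 978 ≡ 35; by Fermat, exponent reduces to 144 mod 40 = 24; 35^24 ≡ 16 (mod 41).
Combine by CRT: x ≡ 1 (mod 73), x ≡ 16 (mod 41) ⇒ x ≡ 877 (mod 2993).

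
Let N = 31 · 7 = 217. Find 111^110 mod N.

211

Mod 31: 111 ≡ 18; by Fermat, exponent reduces to 110 mod 30 = 20; 18^20 ≡ 25 (mod 31).
Mod 7: 111 ≡ 6; by Fermat, exponent reduces to 110 mod 6 = 2; 6^2 ≡ 1 (mod 7).
Combine by CRT: x ≡ 25 (mod 31), x ≡ 1 (mod 7) ⇒ x ≡ 211 (mod 217).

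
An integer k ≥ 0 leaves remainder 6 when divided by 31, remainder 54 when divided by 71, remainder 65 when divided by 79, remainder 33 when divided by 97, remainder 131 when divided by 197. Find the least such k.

From k ≡ 6 (mod 31) write k = 6 + 31t. Substituting into k ≡ 54 (mod 71) gives 31t ≡ 48 (mod 71), and since 31⁻¹ ≡ 55 (mod 71), t ≡ 13. Hence k ≡ 6 + 31·13 = 409 (mod 2201).
From k ≡ 409 (mod 2201) write k = 409 + 2201t. Substituting into k ≡ 65 (mod 79) gives 2201t ≡ 51 (mod 79), and since 68⁻¹ ≡ 43 (mod 79), t ≡ 60. Hence k ≡ 409 + 2201·60 = 132469 (mod 173879).
From k ≡ 132469 (mod 173879) write k = 132469 + 173879t. Substituting into k ≡ 33 (mod 97) gives 173879t ≡ 66 (mod 97), and since 55⁻¹ ≡ 30 (mod 97), t ≡ 40. Hence k ≡ 132469 + 173879·40 = 7087629 (mod 16866263).
From k ≡ 7087629 (mod 16866263) write k = 7087629 + 16866263t. Substituting into k ≡ 131 (mod 197) gives 16866263t ≡ 168 (mod 197), and since 108⁻¹ ≡ 166 (mod 197), t ≡ 111. Hence k ≡ 7087629 + 16866263·111 = 1879242822 (mod 3322653811).

1879242822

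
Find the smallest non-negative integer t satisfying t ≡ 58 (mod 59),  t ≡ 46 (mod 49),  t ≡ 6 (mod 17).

The moduli are pairwise coprime; N = 59·49·17 = 49147.
N/59 = 833; 833 ≡ 7 (mod 59); 7·17 ≡ 1, so inverse 17.
N/49 = 1003; 1003 ≡ 23 (mod 49); 23·32 ≡ 1, so inverse 32.
N/17 = 2891; 2891 ≡ 1 (mod 17), inverse 1.
t ≡ 58·833·17 + 46·1003·32 + 6·2891·1 = 2315100.
2315100 mod 49147 = 5191.

5191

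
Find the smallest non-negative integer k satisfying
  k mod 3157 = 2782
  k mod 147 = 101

34352

Combine the congruences pairwise.
gcd(3157, 147) = 7 and 7 | (101 − 2782), so the pair is consistent; merging gives k ≡ 34352 (mod 66297), where 66297 = lcm(3157, 147).
The solution is unique modulo lcm(3157, 147) = 66297.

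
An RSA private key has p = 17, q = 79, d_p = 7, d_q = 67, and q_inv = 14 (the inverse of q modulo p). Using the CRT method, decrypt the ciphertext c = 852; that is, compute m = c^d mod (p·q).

m₁ = c^(d_p) mod p: c ≡ 2 (mod 17), and 2^7 mod 17 = 9.
m₂ = c^(d_q) mod q: c ≡ 62 (mod 79), and 62^67 mod 79 = 52.
h = q_inv·(m₁ − m₂) mod p = 14·(9 − 52) mod 17 = 10.
m = m₂ + h·q = 52 + 10·79 = 842.

842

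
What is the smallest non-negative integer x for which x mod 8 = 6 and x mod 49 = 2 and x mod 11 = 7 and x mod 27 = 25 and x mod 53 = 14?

Combine the congruences pairwise.
From x ≡ 6 (mod 8) write x = 6 + 8t. Substituting into x ≡ 2 (mod 49) gives 8t ≡ 45 (mod 49), and since 8⁻¹ ≡ 43 (mod 49), t ≡ 24. Hence x ≡ 6 + 8·24 = 198 (mod 392).
From x ≡ 198 (mod 392) write x = 198 + 392t. Substituting into x ≡ 7 (mod 11) gives 392t ≡ 7 (mod 11), and since 7⁻¹ ≡ 8 (mod 11), t ≡ 1. Hence x ≡ 198 + 392·1 = 590 (mod 4312).
From x ≡ 590 (mod 4312) write x = 590 + 4312t. Substituting into x ≡ 25 (mod 27) gives 4312t ≡ 2 (mod 27), and since 19⁻¹ ≡ 10 (mod 27), t ≡ 20. Hence x ≡ 590 + 4312·20 = 86830 (mod 116424).
From x ≡ 86830 (mod 116424) write x = 86830 + 116424t. Substituting into x ≡ 14 (mod 53) gives 116424t ≡ 51 (mod 53), and since 36⁻¹ ≡ 28 (mod 53), t ≡ 50. Hence x ≡ 86830 + 116424·50 = 5908030 (mod 6170472).

5908030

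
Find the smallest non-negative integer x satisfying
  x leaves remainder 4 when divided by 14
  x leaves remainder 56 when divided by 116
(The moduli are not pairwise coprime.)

172

Combine the congruences pairwise.
gcd(14, 116) = 2 and 2 | (56 − 4), so the pair is consistent; merging gives x ≡ 172 (mod 812), where 812 = lcm(14, 116).
The solution is unique modulo lcm(14, 116) = 812.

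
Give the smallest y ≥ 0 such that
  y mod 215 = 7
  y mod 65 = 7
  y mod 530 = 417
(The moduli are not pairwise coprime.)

gcd(215, 65) = 5 and 5 | (7 − 7), so the pair is consistent; merging gives y ≡ 7 (mod 2795), where 2795 = lcm(215, 65).
gcd(2795, 530) = 5 and 5 | (417 − 7), so the pair is consistent; merging gives y ≡ 150937 (mod 296270), where 296270 = lcm(2795, 530).
The solution is unique modulo lcm(215, 65, 530) = 296270.

150937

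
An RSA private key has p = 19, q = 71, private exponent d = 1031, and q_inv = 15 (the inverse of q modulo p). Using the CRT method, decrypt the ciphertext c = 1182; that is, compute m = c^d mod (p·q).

d_p = d mod (p−1) = 1031 mod 18 = 5; d_q = d mod (q−1) = 51.
m₁ = c^(d_p) mod p: c ≡ 4 (mod 19), and 4^5 mod 19 = 17.
m₂ = c^(d_q) mod q: c ≡ 46 (mod 71), and 46^51 mod 71 = 46.
h = q_inv·(m₁ − m₂) mod p = 15·(17 − 46) mod 19 = 2.
m = m₂ + h·q = 46 + 2·71 = 188.

188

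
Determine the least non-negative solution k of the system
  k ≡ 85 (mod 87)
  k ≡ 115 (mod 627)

5131

gcd(87, 627) = 3 and 3 | (115 − 85), so the pair is consistent; merging gives k ≡ 5131 (mod 18183), where 18183 = lcm(87, 627).
The solution is unique modulo lcm(87, 627) = 18183.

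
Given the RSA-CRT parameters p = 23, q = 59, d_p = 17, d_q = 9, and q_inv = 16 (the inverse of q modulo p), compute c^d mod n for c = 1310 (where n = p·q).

m₁ = c^(d_p) mod p: c ≡ 22 (mod 23), and 22^17 mod 23 = 22.
m₂ = c^(d_q) mod q: c ≡ 12 (mod 59), and 12^9 mod 59 = 16.
h = q_inv·(m₁ − m₂) mod p = 16·(22 − 16) mod 23 = 4.
m = m₂ + h·q = 16 + 4·59 = 252.

252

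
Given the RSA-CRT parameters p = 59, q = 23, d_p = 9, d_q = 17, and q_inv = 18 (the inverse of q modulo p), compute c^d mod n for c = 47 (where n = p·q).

1105

m₁ = c^(d_p) mod p: c ≡ 47 (mod 59), and 47^9 mod 59 = 43.
m₂ = c^(d_q) mod q: c ≡ 1 (mod 23), and 1^17 mod 23 = 1.
h = q_inv·(m₁ − m₂) mod p = 18·(43 − 1) mod 59 = 48.
m = m₂ + h·q = 1 + 48·23 = 1105.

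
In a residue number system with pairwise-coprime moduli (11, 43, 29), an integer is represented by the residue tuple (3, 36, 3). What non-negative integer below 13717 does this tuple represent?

2874

From x ≡ 3 (mod 11) write x = 3 + 11t. Substituting into x ≡ 36 (mod 43) gives 11t ≡ 33 (mod 43), and since 11⁻¹ ≡ 4 (mod 43), t ≡ 3. Hence x ≡ 3 + 11·3 = 36 (mod 473).
From x ≡ 36 (mod 473) write x = 36 + 473t. Substituting into x ≡ 3 (mod 29) gives 473t ≡ 25 (mod 29), and since 9⁻¹ ≡ 13 (mod 29), t ≡ 6. Hence x ≡ 36 + 473·6 = 2874 (mod 13717).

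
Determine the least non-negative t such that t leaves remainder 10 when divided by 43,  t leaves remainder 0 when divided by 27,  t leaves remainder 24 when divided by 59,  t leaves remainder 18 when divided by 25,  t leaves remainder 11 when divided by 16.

From t ≡ 10 (mod 43) write t = 10 + 43s. Substituting into t ≡ 0 (mod 27) gives 43s ≡ 17 (mod 27), and since 16⁻¹ ≡ 22 (mod 27), s ≡ 23. Hence t ≡ 10 + 43·23 = 999 (mod 1161).
From t ≡ 999 (mod 1161) write t = 999 + 1161s. Substituting into t ≡ 24 (mod 59) gives 1161s ≡ 28 (mod 59), and since 40⁻¹ ≡ 31 (mod 59), s ≡ 42. Hence t ≡ 999 + 1161·42 = 49761 (mod 68499).
From t ≡ 49761 (mod 68499) write t = 49761 + 68499s. Substituting into t ≡ 18 (mod 25) gives 68499s ≡ 7 (mod 25), and since 24⁻¹ ≡ 24 (mod 25), s ≡ 18. Hence t ≡ 49761 + 68499·18 = 1282743 (mod 1712475).
From t ≡ 1282743 (mod 1712475) write t = 1282743 + 1712475s. Substituting into t ≡ 11 (mod 16) gives 1712475s ≡ 4 (mod 16), and since 11⁻¹ ≡ 3 (mod 16), s ≡ 12. Hence t ≡ 1282743 + 1712475·12 = 21832443 (mod 27399600).

21832443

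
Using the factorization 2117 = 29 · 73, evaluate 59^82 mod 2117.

Mod 29: 59 ≡ 1; by Fermat, exponent reduces to 82 mod 28 = 26; 1^26 ≡ 1 (mod 29).
Mod 73: 59 ≡ 59; by Fermat, exponent reduces to 82 mod 72 = 10; 59^10 ≡ 67 (mod 73).
Combine by CRT: x ≡ 1 (mod 29), x ≡ 67 (mod 73) ⇒ x ≡ 1016 (mod 2117).

1016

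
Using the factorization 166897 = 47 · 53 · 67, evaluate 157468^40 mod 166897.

127138

Mod 47: 157468 ≡ 18; 18^40 ≡ 3 (mod 47).
Mod 53: 157468 ≡ 5; 5^40 ≡ 44 (mod 53).
Mod 67: 157468 ≡ 18; 18^40 ≡ 39 (mod 67).
Combine by CRT: x ≡ 3 (mod 47), x ≡ 44 (mod 53), x ≡ 39 (mod 67) ⇒ x ≡ 127138 (mod 166897).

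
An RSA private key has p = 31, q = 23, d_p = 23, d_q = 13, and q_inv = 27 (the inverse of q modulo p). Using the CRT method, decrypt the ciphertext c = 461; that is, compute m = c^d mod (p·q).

277

m₁ = c^(d_p) mod p: c ≡ 27 (mod 31), and 27^23 mod 31 = 29.
m₂ = c^(d_q) mod q: c ≡ 1 (mod 23), and 1^13 mod 23 = 1.
h = q_inv·(m₁ − m₂) mod p = 27·(29 − 1) mod 31 = 12.
m = m₂ + h·q = 1 + 12·23 = 277.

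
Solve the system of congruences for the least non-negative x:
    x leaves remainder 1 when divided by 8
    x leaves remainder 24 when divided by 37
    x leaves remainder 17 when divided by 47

12049

The moduli are pairwise coprime; N = 8·37·47 = 13912.
N/8 = 1739; 1739 ≡ 3 (mod 8); 3·3 ≡ 1, so inverse 3.
N/37 = 376; 376 ≡ 6 (mod 37); 6·31 ≡ 1, so inverse 31.
N/47 = 296; 296 ≡ 14 (mod 47); 14·37 ≡ 1, so inverse 37.
x ≡ 1·1739·3 + 24·376·31 + 17·296·37 = 471145.
471145 mod 13912 = 12049.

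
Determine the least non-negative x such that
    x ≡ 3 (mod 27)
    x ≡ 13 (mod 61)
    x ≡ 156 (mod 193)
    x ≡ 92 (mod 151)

The moduli are pairwise coprime; N = 27·61·193·151 = 47998521.
N/27 = 1777723; 1777723 ≡ 16 (mod 27); 16·22 ≡ 1, so inverse 22.
N/61 = 786861; 786861 ≡ 22 (mod 61); 22·25 ≡ 1, so inverse 25.
N/193 = 248697; 248697 ≡ 113 (mod 193); 113·41 ≡ 1, so inverse 41.
N/151 = 317871; 317871 ≡ 16 (mod 151); 16·85 ≡ 1, so inverse 85.
x ≡ 3·1777723·22 + 13·786861·25 + 156·248697·41 + 92·317871·85 = 4449476775.
4449476775 mod 47998521 = 33612843.

33612843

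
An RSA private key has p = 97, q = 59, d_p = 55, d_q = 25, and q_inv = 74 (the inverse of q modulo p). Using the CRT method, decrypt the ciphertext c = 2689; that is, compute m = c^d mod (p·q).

m₁ = c^(d_p) mod p: c ≡ 70 (mod 97), and 70^55 mod 97 = 18.
m₂ = c^(d_q) mod q: c ≡ 34 (mod 59), and 34^25 mod 59 = 38.
h = q_inv·(m₁ − m₂) mod p = 74·(18 − 38) mod 97 = 72.
m = m₂ + h·q = 38 + 72·59 = 4286.

4286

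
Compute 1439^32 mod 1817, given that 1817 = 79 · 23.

Mod 79: 1439 ≡ 17; 17^32 ≡ 67 (mod 79).
Mod 23: 1439 ≡ 13; by Fermat, exponent reduces to 32 mod 22 = 10; 13^10 ≡ 16 (mod 23).
Combine by CRT: x ≡ 67 (mod 79), x ≡ 16 (mod 23) ⇒ x ≡ 936 (mod 1817).

936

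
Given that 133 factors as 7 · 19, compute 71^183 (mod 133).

8

Mod 7: 71 ≡ 1; by Fermat, exponent reduces to 183 mod 6 = 3; 1^3 ≡ 1 (mod 7).
Mod 19: 71 ≡ 14; by Fermat, exponent reduces to 183 mod 18 = 3; 14^3 ≡ 8 (mod 19).
Combine by CRT: x ≡ 1 (mod 7), x ≡ 8 (mod 19) ⇒ x ≡ 8 (mod 133).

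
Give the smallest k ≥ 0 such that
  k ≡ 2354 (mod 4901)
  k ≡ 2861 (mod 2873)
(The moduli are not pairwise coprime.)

66067

gcd(4901, 2873) = 169 and 169 | (2861 − 2354), so the pair is consistent; merging gives k ≡ 66067 (mod 83317), where 83317 = lcm(4901, 2873).
The solution is unique modulo lcm(4901, 2873) = 83317.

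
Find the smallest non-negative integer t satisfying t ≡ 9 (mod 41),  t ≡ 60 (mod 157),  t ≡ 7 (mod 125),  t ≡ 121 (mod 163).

The moduli are pairwise coprime; N = 41·157·125·163 = 131153875.
N/41 = 3198875; 3198875 ≡ 14 (mod 41); 14·3 ≡ 1, so inverse 3.
N/157 = 835375; 835375 ≡ 135 (mod 157); 135·107 ≡ 1, so inverse 107.
N/125 = 1049231; 1049231 ≡ 106 (mod 125); 106·46 ≡ 1, so inverse 46.
N/163 = 804625; 804625 ≡ 57 (mod 163); 57·143 ≡ 1, so inverse 143.
t ≡ 9·3198875·3 + 60·835375·107 + 7·1049231·46 + 121·804625·143 = 19709755882.
19709755882 mod 131153875 = 36674632.

36674632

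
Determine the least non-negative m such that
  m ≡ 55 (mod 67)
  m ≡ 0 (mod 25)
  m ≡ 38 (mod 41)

From m ≡ 55 (mod 67) write m = 55 + 67t. Substituting into m ≡ 0 (mod 25) gives 67t ≡ 20 (mod 25), and since 17⁻¹ ≡ 3 (mod 25), t ≡ 10. Hence m ≡ 55 + 67·10 = 725 (mod 1675).
From m ≡ 725 (mod 1675) write m = 725 + 1675t. Substituting into m ≡ 38 (mod 41) gives 1675t ≡ 10 (mod 41), and since 35⁻¹ ≡ 34 (mod 41), t ≡ 12. Hence m ≡ 725 + 1675·12 = 20825 (mod 68675).

20825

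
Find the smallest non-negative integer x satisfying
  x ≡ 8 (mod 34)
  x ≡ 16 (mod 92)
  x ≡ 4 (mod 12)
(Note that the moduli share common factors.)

gcd(34, 92) = 2 and 2 | (16 − 8), so the pair is consistent; merging gives x ≡ 1028 (mod 1564), where 1564 = lcm(34, 92).
gcd(1564, 12) = 4 and 4 | (4 − 1028), so the pair is consistent; merging gives x ≡ 4156 (mod 4692), where 4692 = lcm(1564, 12).
The solution is unique modulo lcm(34, 92, 12) = 4692.

4156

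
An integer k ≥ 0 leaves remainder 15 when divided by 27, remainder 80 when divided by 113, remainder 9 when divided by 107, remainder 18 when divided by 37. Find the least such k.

From k ≡ 15 (mod 27) write k = 15 + 27t. Substituting into k ≡ 80 (mod 113) gives 27t ≡ 65 (mod 113), and since 27⁻¹ ≡ 67 (mod 113), t ≡ 61. Hence k ≡ 15 + 27·61 = 1662 (mod 3051).
From k ≡ 1662 (mod 3051) write k = 1662 + 3051t. Substituting into k ≡ 9 (mod 107) gives 3051t ≡ 59 (mod 107), and since 55⁻¹ ≡ 72 (mod 107), t ≡ 75. Hence k ≡ 1662 + 3051·75 = 230487 (mod 326457).
From k ≡ 230487 (mod 326457) write k = 230487 + 326457t. Substituting into k ≡ 18 (mod 37) gives 326457t ≡ 4 (mod 37), and since 6⁻¹ ≡ 31 (mod 37), t ≡ 13. Hence k ≡ 230487 + 326457·13 = 4474428 (mod 12078909).

4474428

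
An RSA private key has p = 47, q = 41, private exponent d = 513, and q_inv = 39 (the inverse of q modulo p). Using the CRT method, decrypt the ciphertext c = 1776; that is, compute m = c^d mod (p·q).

1506

d_p = d mod (p−1) = 513 mod 46 = 7; d_q = d mod (q−1) = 33.
m₁ = c^(d_p) mod p: c ≡ 37 (mod 47), and 37^7 mod 47 = 2.
m₂ = c^(d_q) mod q: c ≡ 13 (mod 41), and 13^33 mod 41 = 30.
h = q_inv·(m₁ − m₂) mod p = 39·(2 − 30) mod 47 = 36.
m = m₂ + h·q = 30 + 36·41 = 1506.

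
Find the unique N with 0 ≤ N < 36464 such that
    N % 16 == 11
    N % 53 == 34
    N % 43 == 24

4539

Combine the congruences pairwise.
From N ≡ 11 (mod 16) write N = 11 + 16t. Substituting into N ≡ 34 (mod 53) gives 16t ≡ 23 (mod 53), and since 16⁻¹ ≡ 10 (mod 53), t ≡ 18. Hence N ≡ 11 + 16·18 = 299 (mod 848).
From N ≡ 299 (mod 848) write N = 299 + 848t. Substituting into N ≡ 24 (mod 43) gives 848t ≡ 26 (mod 43), and since 31⁻¹ ≡ 25 (mod 43), t ≡ 5. Hence N ≡ 299 + 848·5 = 4539 (mod 36464).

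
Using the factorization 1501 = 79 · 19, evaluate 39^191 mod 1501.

Mod 79: 39 ≡ 39; by Fermat, exponent reduces to 191 mod 78 = 35; 39^35 ≡ 63 (mod 79).
Mod 19: 39 ≡ 1; by Fermat, exponent reduces to 191 mod 18 = 11; 1^11 ≡ 1 (mod 19).
Combine by CRT: x ≡ 63 (mod 79), x ≡ 1 (mod 19) ⇒ x ≡ 932 (mod 1501).

932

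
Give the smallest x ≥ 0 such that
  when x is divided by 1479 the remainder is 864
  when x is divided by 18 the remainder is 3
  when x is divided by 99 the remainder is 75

73335

gcd(1479, 18) = 3 and 3 | (3 − 864), so the pair is consistent; merging gives x ≡ 2343 (mod 8874), where 8874 = lcm(1479, 18).
gcd(8874, 99) = 9 and 9 | (75 − 2343), so the pair is consistent; merging gives x ≡ 73335 (mod 97614), where 97614 = lcm(8874, 99).
The solution is unique modulo lcm(1479, 18, 99) = 97614.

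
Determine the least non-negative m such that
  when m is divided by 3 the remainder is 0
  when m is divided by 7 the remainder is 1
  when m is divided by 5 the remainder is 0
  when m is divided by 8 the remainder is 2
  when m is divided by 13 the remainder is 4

7050

The moduli are pairwise coprime; N = 3·7·5·8·13 = 10920.
N/3 = 3640; 3640 ≡ 1 (mod 3), inverse 1.
N/7 = 1560; 1560 ≡ 6 (mod 7); 6·6 ≡ 1, so inverse 6.
N/5 = 2184; 2184 ≡ 4 (mod 5); 4·4 ≡ 1, so inverse 4.
N/8 = 1365; 1365 ≡ 5 (mod 8); 5·5 ≡ 1, so inverse 5.
N/13 = 840; 840 ≡ 8 (mod 13); 8·5 ≡ 1, so inverse 5.
m ≡ 0·3640·1 + 1·1560·6 + 0·2184·4 + 2·1365·5 + 4·840·5 = 39810.
39810 mod 10920 = 7050.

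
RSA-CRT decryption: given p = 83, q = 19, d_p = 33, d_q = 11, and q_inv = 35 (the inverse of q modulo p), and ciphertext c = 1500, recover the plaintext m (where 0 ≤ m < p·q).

246

m₁ = c^(d_p) mod p: c ≡ 6 (mod 83), and 6^33 mod 83 = 80.
m₂ = c^(d_q) mod q: c ≡ 18 (mod 19), and 18^11 mod 19 = 18.
h = q_inv·(m₁ − m₂) mod p = 35·(80 − 18) mod 83 = 12.
m = m₂ + h·q = 18 + 12·19 = 246.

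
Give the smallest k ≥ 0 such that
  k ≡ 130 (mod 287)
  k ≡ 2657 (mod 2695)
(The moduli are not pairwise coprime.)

gcd(287, 2695) = 7 and 7 | (2657 − 130), so the pair is consistent; merging gives k ≡ 59252 (mod 110495), where 110495 = lcm(287, 2695).
The solution is unique modulo lcm(287, 2695) = 110495.

59252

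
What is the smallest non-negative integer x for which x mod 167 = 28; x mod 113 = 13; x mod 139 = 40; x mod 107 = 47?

102866851

From x ≡ 28 (mod 167) write x = 28 + 167t. Substituting into x ≡ 13 (mod 113) gives 167t ≡ 98 (mod 113), and since 54⁻¹ ≡ 90 (mod 113), t ≡ 6. Hence x ≡ 28 + 167·6 = 1030 (mod 18871).
From x ≡ 1030 (mod 18871) write x = 1030 + 18871t. Substituting into x ≡ 40 (mod 139) gives 18871t ≡ 122 (mod 139), and since 106⁻¹ ≡ 80 (mod 139), t ≡ 30. Hence x ≡ 1030 + 18871·30 = 567160 (mod 2623069).
From x ≡ 567160 (mod 2623069) write x = 567160 + 2623069t. Substituting into x ≡ 47 (mod 107) gives 2623069t ≡ 94 (mod 107), and since 71⁻¹ ≡ 104 (mod 107), t ≡ 39. Hence x ≡ 567160 + 2623069·39 = 102866851 (mod 280668383).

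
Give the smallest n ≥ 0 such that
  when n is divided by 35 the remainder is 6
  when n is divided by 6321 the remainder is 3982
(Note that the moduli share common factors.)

gcd(35, 6321) = 7 and 7 | (3982 − 6), so the pair is consistent; merging gives n ≡ 29266 (mod 31605), where 31605 = lcm(35, 6321).
The solution is unique modulo lcm(35, 6321) = 31605.

29266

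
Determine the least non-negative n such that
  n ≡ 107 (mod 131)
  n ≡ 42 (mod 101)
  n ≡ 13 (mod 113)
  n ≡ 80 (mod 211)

65213217

The moduli are pairwise coprime; M = 131·101·113·211 = 315466733.
M/131 = 2408143; 2408143 ≡ 101 (mod 131); 101·48 ≡ 1, so inverse 48.
M/101 = 3123433; 3123433 ≡ 8 (mod 101); 8·38 ≡ 1, so inverse 38.
M/113 = 2791741; 2791741 ≡ 76 (mod 113); 76·58 ≡ 1, so inverse 58.
M/211 = 1495103; 1495103 ≡ 168 (mod 211); 168·157 ≡ 1, so inverse 157.
n ≡ 107·2408143·48 + 42·3123433·38 + 13·2791741·58 + 80·1495103·157 = 38236687910.
38236687910 mod 315466733 = 65213217.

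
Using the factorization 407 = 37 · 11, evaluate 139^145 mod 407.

65

Mod 37: 139 ≡ 28; by Fermat, exponent reduces to 145 mod 36 = 1; 28^1 ≡ 28 (mod 37).
Mod 11: 139 ≡ 7; by Fermat, exponent reduces to 145 mod 10 = 5; 7^5 ≡ 10 (mod 11).
Combine by CRT: x ≡ 28 (mod 37), x ≡ 10 (mod 11) ⇒ x ≡ 65 (mod 407).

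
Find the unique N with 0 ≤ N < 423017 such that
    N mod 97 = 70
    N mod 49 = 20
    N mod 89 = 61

From N ≡ 70 (mod 97) write N = 70 + 97t. Substituting into N ≡ 20 (mod 49) gives 97t ≡ 48 (mod 49), and since 48⁻¹ ≡ 48 (mod 49), t ≡ 1. Hence N ≡ 70 + 97·1 = 167 (mod 4753).
From N ≡ 167 (mod 4753) write N = 167 + 4753t. Substituting into N ≡ 61 (mod 89) gives 4753t ≡ 72 (mod 89), and since 36⁻¹ ≡ 47 (mod 89), t ≡ 2. Hence N ≡ 167 + 4753·2 = 9673 (mod 423017).

9673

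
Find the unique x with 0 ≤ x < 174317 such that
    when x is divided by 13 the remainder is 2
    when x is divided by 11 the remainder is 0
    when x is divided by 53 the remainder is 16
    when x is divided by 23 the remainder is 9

158433

The moduli are pairwise coprime; N = 13·11·53·23 = 174317.
N/13 = 13409; 13409 ≡ 6 (mod 13); 6·11 ≡ 1, so inverse 11.
N/11 = 15847; 15847 ≡ 7 (mod 11); 7·8 ≡ 1, so inverse 8.
N/53 = 3289; 3289 ≡ 3 (mod 53); 3·18 ≡ 1, so inverse 18.
N/23 = 7579; 7579 ≡ 12 (mod 23); 12·2 ≡ 1, so inverse 2.
x ≡ 2·13409·11 + 0·15847·8 + 16·3289·18 + 9·7579·2 = 1378652.
1378652 mod 174317 = 158433.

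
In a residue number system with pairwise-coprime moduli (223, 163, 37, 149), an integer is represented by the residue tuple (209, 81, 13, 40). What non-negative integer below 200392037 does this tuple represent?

148301230

The moduli are pairwise coprime; N = 223·163·37·149 = 200392037.
N/223 = 898619; 898619 ≡ 152 (mod 223); 152·201 ≡ 1, so inverse 201.
N/163 = 1229399; 1229399 ≡ 53 (mod 163); 53·40 ≡ 1, so inverse 40.
N/37 = 5416001; 5416001 ≡ 15 (mod 37); 15·5 ≡ 1, so inverse 5.
N/149 = 1344913; 1344913 ≡ 39 (mod 149); 39·107 ≡ 1, so inverse 107.
x ≡ 209·898619·201 + 81·1229399·40 + 13·5416001·5 + 40·1344913·107 = 47841606036.
47841606036 mod 200392037 = 148301230.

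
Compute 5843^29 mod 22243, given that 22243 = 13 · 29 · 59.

Mod 13: 5843 ≡ 6; by Fermat, exponent reduces to 29 mod 12 = 5; 6^5 ≡ 2 (mod 13).
Mod 29: 5843 ≡ 14; by Fermat, exponent reduces to 29 mod 28 = 1; 14^1 ≡ 14 (mod 29).
Mod 59: 5843 ≡ 2; 2^29 ≡ 58 (mod 59).
Combine by CRT: x ≡ 2 (mod 13), x ≡ 14 (mod 29), x ≡ 58 (mod 59) ⇒ x ≡ 17994 (mod 22243).

17994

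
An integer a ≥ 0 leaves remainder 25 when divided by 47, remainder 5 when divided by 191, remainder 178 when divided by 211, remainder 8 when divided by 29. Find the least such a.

13948544

The moduli are pairwise coprime; N = 47·191·211·29 = 54930263.
N/47 = 1168729; 1168729 ≡ 27 (mod 47); 27·7 ≡ 1, so inverse 7.
N/191 = 287593; 287593 ≡ 138 (mod 191); 138·18 ≡ 1, so inverse 18.
N/211 = 260333; 260333 ≡ 170 (mod 211); 170·36 ≡ 1, so inverse 36.
N/29 = 1894147; 1894147 ≡ 12 (mod 29); 12·17 ≡ 1, so inverse 17.
a ≡ 25·1168729·7 + 5·287593·18 + 178·260333·36 + 8·1894147·17 = 2156228801.
2156228801 mod 54930263 = 13948544.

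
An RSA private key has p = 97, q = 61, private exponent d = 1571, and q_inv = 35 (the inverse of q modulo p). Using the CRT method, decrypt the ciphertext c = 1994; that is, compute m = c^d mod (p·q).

4841

d_p = d mod (p−1) = 1571 mod 96 = 35; d_q = d mod (q−1) = 11.
m₁ = c^(d_p) mod p: c ≡ 54 (mod 97), and 54^35 mod 97 = 88.
m₂ = c^(d_q) mod q: c ≡ 42 (mod 61), and 42^11 mod 61 = 22.
h = q_inv·(m₁ − m₂) mod p = 35·(88 − 22) mod 97 = 79.
m = m₂ + h·q = 22 + 79·61 = 4841.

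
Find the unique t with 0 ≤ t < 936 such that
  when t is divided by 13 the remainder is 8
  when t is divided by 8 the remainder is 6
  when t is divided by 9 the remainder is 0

918

The moduli are pairwise coprime; N = 13·8·9 = 936.
N/13 = 72; 72 ≡ 7 (mod 13); 7·2 ≡ 1, so inverse 2.
N/8 = 117; 117 ≡ 5 (mod 8); 5·5 ≡ 1, so inverse 5.
N/9 = 104; 104 ≡ 5 (mod 9); 5·2 ≡ 1, so inverse 2.
t ≡ 8·72·2 + 6·117·5 + 0·104·2 = 4662.
4662 mod 936 = 918.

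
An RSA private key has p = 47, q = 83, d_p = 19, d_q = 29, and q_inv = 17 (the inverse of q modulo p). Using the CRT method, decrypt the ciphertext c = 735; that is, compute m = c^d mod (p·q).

963

m₁ = c^(d_p) mod p: c ≡ 30 (mod 47), and 30^19 mod 47 = 23.
m₂ = c^(d_q) mod q: c ≡ 71 (mod 83), and 71^29 mod 83 = 50.
h = q_inv·(m₁ − m₂) mod p = 17·(23 − 50) mod 47 = 11.
m = m₂ + h·q = 50 + 11·83 = 963.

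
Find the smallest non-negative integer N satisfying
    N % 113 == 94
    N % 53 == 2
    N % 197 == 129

179990

From N ≡ 94 (mod 113) write N = 94 + 113t. Substituting into N ≡ 2 (mod 53) gives 113t ≡ 14 (mod 53), and since 7⁻¹ ≡ 38 (mod 53), t ≡ 2. Hence N ≡ 94 + 113·2 = 320 (mod 5989).
From N ≡ 320 (mod 5989) write N = 320 + 5989t. Substituting into N ≡ 129 (mod 197) gives 5989t ≡ 6 (mod 197), and since 79⁻¹ ≡ 5 (mod 197), t ≡ 30. Hence N ≡ 320 + 5989·30 = 179990 (mod 1179833).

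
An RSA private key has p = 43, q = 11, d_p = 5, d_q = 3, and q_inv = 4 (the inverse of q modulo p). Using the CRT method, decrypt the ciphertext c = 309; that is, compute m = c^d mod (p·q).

45

m₁ = c^(d_p) mod p: c ≡ 8 (mod 43), and 8^5 mod 43 = 2.
m₂ = c^(d_q) mod q: c ≡ 1 (mod 11), and 1^3 mod 11 = 1.
h = q_inv·(m₁ − m₂) mod p = 4·(2 − 1) mod 43 = 4.
m = m₂ + h·q = 1 + 4·11 = 45.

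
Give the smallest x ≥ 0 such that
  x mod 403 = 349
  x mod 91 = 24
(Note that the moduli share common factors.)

Combine the congruences pairwise.
gcd(403, 91) = 13 and 13 | (24 − 349), so the pair is consistent; merging gives x ≡ 752 (mod 2821), where 2821 = lcm(403, 91).
The solution is unique modulo lcm(403, 91) = 2821.

752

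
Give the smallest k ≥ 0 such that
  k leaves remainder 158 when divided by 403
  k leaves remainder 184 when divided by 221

gcd(403, 221) = 13 and 13 | (184 − 158), so the pair is consistent; merging gives k ≡ 2173 (mod 6851), where 6851 = lcm(403, 221).
The solution is unique modulo lcm(403, 221) = 6851.

2173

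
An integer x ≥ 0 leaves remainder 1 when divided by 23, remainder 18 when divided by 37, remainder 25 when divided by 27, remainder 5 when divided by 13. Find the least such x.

The moduli are pairwise coprime; N = 23·37·27·13 = 298701.
N/23 = 12987; 12987 ≡ 15 (mod 23); 15·20 ≡ 1, so inverse 20.
N/37 = 8073; 8073 ≡ 7 (mod 37); 7·16 ≡ 1, so inverse 16.
N/27 = 11063; 11063 ≡ 20 (mod 27); 20·23 ≡ 1, so inverse 23.
N/13 = 22977; 22977 ≡ 6 (mod 13); 6·11 ≡ 1, so inverse 11.
x ≡ 1·12987·20 + 18·8073·16 + 25·11063·23 + 5·22977·11 = 10209724.
10209724 mod 298701 = 53890.

53890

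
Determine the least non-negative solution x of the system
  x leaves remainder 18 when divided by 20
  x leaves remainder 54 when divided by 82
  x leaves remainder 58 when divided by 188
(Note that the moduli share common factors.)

14158

gcd(20, 82) = 2 and 2 | (54 − 18), so the pair is consistent; merging gives x ≡ 218 (mod 820), where 820 = lcm(20, 82).
gcd(820, 188) = 4 and 4 | (58 − 218), so the pair is consistent; merging gives x ≡ 14158 (mod 38540), where 38540 = lcm(820, 188).
The solution is unique modulo lcm(20, 82, 188) = 38540.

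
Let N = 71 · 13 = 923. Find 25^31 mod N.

Mod 71: 25 ≡ 25; 25^31 ≡ 25 (mod 71).
Mod 13: 25 ≡ 12; by Fermat, exponent reduces to 31 mod 12 = 7; 12^7 ≡ 12 (mod 13).
Combine by CRT: x ≡ 25 (mod 71), x ≡ 12 (mod 13) ⇒ x ≡ 25 (mod 923).

25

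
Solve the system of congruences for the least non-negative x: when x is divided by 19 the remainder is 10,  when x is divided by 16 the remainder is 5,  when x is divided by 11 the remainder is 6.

Combine the congruences pairwise.
From x ≡ 10 (mod 19) write x = 10 + 19t. Substituting into x ≡ 5 (mod 16) gives 19t ≡ 11 (mod 16), and since 3⁻¹ ≡ 11 (mod 16), t ≡ 9. Hence x ≡ 10 + 19·9 = 181 (mod 304).
From x ≡ 181 (mod 304) write x = 181 + 304t. Substituting into x ≡ 6 (mod 11) gives 304t ≡ 1 (mod 11), and since 7⁻¹ ≡ 8 (mod 11), t ≡ 8. Hence x ≡ 181 + 304·8 = 2613 (mod 3344).

2613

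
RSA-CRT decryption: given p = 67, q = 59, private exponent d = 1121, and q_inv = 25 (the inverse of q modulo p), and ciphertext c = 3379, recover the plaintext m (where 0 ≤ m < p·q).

774

d_p = d mod (p−1) = 1121 mod 66 = 65; d_q = d mod (q−1) = 19.
m₁ = c^(d_p) mod p: c ≡ 29 (mod 67), and 29^65 mod 67 = 37.
m₂ = c^(d_q) mod q: c ≡ 16 (mod 59), and 16^19 mod 59 = 7.
h = q_inv·(m₁ − m₂) mod p = 25·(37 − 7) mod 67 = 13.
m = m₂ + h·q = 7 + 13·59 = 774.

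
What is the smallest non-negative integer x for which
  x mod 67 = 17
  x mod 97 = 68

From x ≡ 17 (mod 67) write x = 17 + 67t. Substituting into x ≡ 68 (mod 97) gives 67t ≡ 51 (mod 97), and since 67⁻¹ ≡ 42 (mod 97), t ≡ 8. Hence x ≡ 17 + 67·8 = 553 (mod 6499).

553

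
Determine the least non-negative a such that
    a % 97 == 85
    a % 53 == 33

Combine the congruences pairwise.
From a ≡ 85 (mod 97) write a = 85 + 97t. Substituting into a ≡ 33 (mod 53) gives 97t ≡ 1 (mod 53), and since 44⁻¹ ≡ 47 (mod 53), t ≡ 47. Hence a ≡ 85 + 97·47 = 4644 (mod 5141).

4644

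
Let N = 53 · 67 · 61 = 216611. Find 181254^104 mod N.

Mod 53: 181254 ≡ 47; since 52 | 104, by Fermat 47^104 ≡ 1 (mod 53).
Mod 67: 181254 ≡ 19; by Fermat, exponent reduces to 104 mod 66 = 38; 19^38 ≡ 47 (mod 67).
Mod 61: 181254 ≡ 23; by Fermat, exponent reduces to 104 mod 60 = 44; 23^44 ≡ 34 (mod 61).
Combine by CRT: x ≡ 1 (mod 53), x ≡ 47 (mod 67), x ≡ 34 (mod 61) ⇒ x ≡ 37366 (mod 216611).

37366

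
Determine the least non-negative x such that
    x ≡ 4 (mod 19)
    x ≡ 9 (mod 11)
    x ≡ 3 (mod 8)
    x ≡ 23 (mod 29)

The moduli are pairwise coprime; N = 19·11·8·29 = 48488.
N/19 = 2552; 2552 ≡ 6 (mod 19); 6·16 ≡ 1, so inverse 16.
N/11 = 4408; 4408 ≡ 8 (mod 11); 8·7 ≡ 1, so inverse 7.
N/8 = 6061; 6061 ≡ 5 (mod 8); 5·5 ≡ 1, so inverse 5.
N/29 = 1672; 1672 ≡ 19 (mod 29); 19·26 ≡ 1, so inverse 26.
x ≡ 4·2552·16 + 9·4408·7 + 3·6061·5 + 23·1672·26 = 1531803.
1531803 mod 48488 = 28675.

28675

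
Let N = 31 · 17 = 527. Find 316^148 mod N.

242

Mod 31: 316 ≡ 6; by Fermat, exponent reduces to 148 mod 30 = 28; 6^28 ≡ 25 (mod 31).
Mod 17: 316 ≡ 10; by Fermat, exponent reduces to 148 mod 16 = 4; 10^4 ≡ 4 (mod 17).
Combine by CRT: x ≡ 25 (mod 31), x ≡ 4 (mod 17) ⇒ x ≡ 242 (mod 527).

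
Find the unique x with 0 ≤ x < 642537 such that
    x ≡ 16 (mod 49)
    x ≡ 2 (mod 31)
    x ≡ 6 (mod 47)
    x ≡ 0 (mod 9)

The moduli are pairwise coprime; N = 49·31·47·9 = 642537.
N/49 = 13113; 13113 ≡ 30 (mod 49); 30·18 ≡ 1, so inverse 18.
N/31 = 20727; 20727 ≡ 19 (mod 31); 19·18 ≡ 1, so inverse 18.
N/47 = 13671; 13671 ≡ 41 (mod 47); 41·39 ≡ 1, so inverse 39.
N/9 = 71393; 71393 ≡ 5 (mod 9); 5·2 ≡ 1, so inverse 2.
x ≡ 16·13113·18 + 2·20727·18 + 6·13671·39 + 0·71393·2 = 7721730.
7721730 mod 642537 = 11286.

11286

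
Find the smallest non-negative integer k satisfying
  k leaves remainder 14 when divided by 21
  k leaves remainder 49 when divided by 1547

Combine the congruences pairwise.
gcd(21, 1547) = 7 and 7 | (49 − 14), so the pair is consistent; merging gives k ≡ 3143 (mod 4641), where 4641 = lcm(21, 1547).
The solution is unique modulo lcm(21, 1547) = 4641.

3143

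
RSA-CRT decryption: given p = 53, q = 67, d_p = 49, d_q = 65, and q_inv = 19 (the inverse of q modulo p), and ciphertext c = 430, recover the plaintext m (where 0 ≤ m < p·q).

146

m₁ = c^(d_p) mod p: c ≡ 6 (mod 53), and 6^49 mod 53 = 40.
m₂ = c^(d_q) mod q: c ≡ 28 (mod 67), and 28^65 mod 67 = 12.
h = q_inv·(m₁ − m₂) mod p = 19·(40 − 12) mod 53 = 2.
m = m₂ + h·q = 12 + 2·67 = 146.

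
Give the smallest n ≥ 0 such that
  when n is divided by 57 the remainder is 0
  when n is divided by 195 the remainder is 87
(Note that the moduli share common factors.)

gcd(57, 195) = 3 and 3 | (87 − 0), so the pair is consistent; merging gives n ≡ 2622 (mod 3705), where 3705 = lcm(57, 195).
The solution is unique modulo lcm(57, 195) = 3705.

2622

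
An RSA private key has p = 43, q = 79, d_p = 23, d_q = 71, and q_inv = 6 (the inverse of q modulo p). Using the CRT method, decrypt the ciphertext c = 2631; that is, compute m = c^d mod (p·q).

m₁ = c^(d_p) mod p: c ≡ 8 (mod 43), and 8^23 mod 43 = 22.
m₂ = c^(d_q) mod q: c ≡ 24 (mod 79), and 24^71 mod 79 = 56.
h = q_inv·(m₁ − m₂) mod p = 6·(22 − 56) mod 43 = 11.
m = m₂ + h·q = 56 + 11·79 = 925.

925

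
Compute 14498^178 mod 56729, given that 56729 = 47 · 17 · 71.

11314

Mod 47: 14498 ≡ 22; by Fermat, exponent reduces to 178 mod 46 = 40; 22^40 ≡ 34 (mod 47).
Mod 17: 14498 ≡ 14; by Fermat, exponent reduces to 178 mod 16 = 2; 14^2 ≡ 9 (mod 17).
Mod 71: 14498 ≡ 14; by Fermat, exponent reduces to 178 mod 70 = 38; 14^38 ≡ 25 (mod 71).
Combine by CRT: x ≡ 34 (mod 47), x ≡ 9 (mod 17), x ≡ 25 (mod 71) ⇒ x ≡ 11314 (mod 56729).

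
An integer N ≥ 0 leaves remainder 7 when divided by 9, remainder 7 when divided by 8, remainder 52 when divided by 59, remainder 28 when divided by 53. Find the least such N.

The moduli are pairwise coprime; M = 9·8·59·53 = 225144.
M/9 = 25016; 25016 ≡ 5 (mod 9); 5·2 ≡ 1, so inverse 2.
M/8 = 28143; 28143 ≡ 7 (mod 8); 7·7 ≡ 1, so inverse 7.
M/59 = 3816; 3816 ≡ 40 (mod 59); 40·31 ≡ 1, so inverse 31.
M/53 = 4248; 4248 ≡ 8 (mod 53); 8·20 ≡ 1, so inverse 20.
N ≡ 7·25016·2 + 7·28143·7 + 52·3816·31 + 28·4248·20 = 10259503.
10259503 mod 225144 = 128023.

128023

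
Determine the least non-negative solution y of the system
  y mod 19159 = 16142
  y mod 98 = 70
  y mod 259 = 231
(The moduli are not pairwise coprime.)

322686

gcd(19159, 98) = 49 and 49 | (70 − 16142), so the pair is consistent; merging gives y ≡ 16142 (mod 38318), where 38318 = lcm(19159, 98).
gcd(38318, 259) = 7 and 7 | (231 − 16142), so the pair is consistent; merging gives y ≡ 322686 (mod 1417766), where 1417766 = lcm(38318, 259).
The solution is unique modulo lcm(19159, 98, 259) = 1417766.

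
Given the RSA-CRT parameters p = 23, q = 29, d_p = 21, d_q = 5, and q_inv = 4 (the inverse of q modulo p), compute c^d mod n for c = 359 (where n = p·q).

304

m₁ = c^(d_p) mod p: c ≡ 14 (mod 23), and 14^21 mod 23 = 5.
m₂ = c^(d_q) mod q: c ≡ 11 (mod 29), and 11^5 mod 29 = 14.
h = q_inv·(m₁ − m₂) mod p = 4·(5 − 14) mod 23 = 10.
m = m₂ + h·q = 14 + 10·29 = 304.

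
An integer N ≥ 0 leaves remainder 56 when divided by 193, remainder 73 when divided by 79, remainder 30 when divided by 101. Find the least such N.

1083558

The moduli are pairwise coprime; M = 193·79·101 = 1539947.
M/193 = 7979; 7979 ≡ 66 (mod 193); 66·155 ≡ 1, so inverse 155.
M/79 = 19493; 19493 ≡ 59 (mod 79); 59·75 ≡ 1, so inverse 75.
M/101 = 15247; 15247 ≡ 97 (mod 101); 97·25 ≡ 1, so inverse 25.
N ≡ 56·7979·155 + 73·19493·75 + 30·15247·25 = 187417145.
187417145 mod 1539947 = 1083558.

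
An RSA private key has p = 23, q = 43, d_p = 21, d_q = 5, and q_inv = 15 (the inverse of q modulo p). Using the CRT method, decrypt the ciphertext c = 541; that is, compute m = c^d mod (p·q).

m₁ = c^(d_p) mod p: c ≡ 12 (mod 23), and 12^21 mod 23 = 2.
m₂ = c^(d_q) mod q: c ≡ 25 (mod 43), and 25^5 mod 43 = 24.
h = q_inv·(m₁ − m₂) mod p = 15·(2 − 24) mod 23 = 15.
m = m₂ + h·q = 24 + 15·43 = 669.

669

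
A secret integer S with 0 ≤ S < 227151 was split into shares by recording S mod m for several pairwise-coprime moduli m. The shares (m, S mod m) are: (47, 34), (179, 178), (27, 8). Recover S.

196541

The moduli are pairwise coprime; N = 47·179·27 = 227151.
N/47 = 4833; 4833 ≡ 39 (mod 47); 39·41 ≡ 1, so inverse 41.
N/179 = 1269; 1269 ≡ 16 (mod 179); 16·56 ≡ 1, so inverse 56.
N/27 = 8413; 8413 ≡ 16 (mod 27); 16·22 ≡ 1, so inverse 22.
S ≡ 34·4833·41 + 178·1269·56 + 8·8413·22 = 20867282.
20867282 mod 227151 = 196541.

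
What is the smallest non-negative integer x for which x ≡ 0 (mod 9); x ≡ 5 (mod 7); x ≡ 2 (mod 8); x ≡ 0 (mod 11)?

Combine the congruences pairwise.
From x ≡ 0 (mod 9) write x = 0 + 9t. Substituting into x ≡ 5 (mod 7) gives 9t ≡ 5 (mod 7), and since 2⁻¹ ≡ 4 (mod 7), t ≡ 6. Hence x ≡ 0 + 9·6 = 54 (mod 63).
From x ≡ 54 (mod 63) write x = 54 + 63t. Substituting into x ≡ 2 (mod 8) gives 63t ≡ 4 (mod 8), and since 7⁻¹ ≡ 7 (mod 8), t ≡ 4. Hence x ≡ 54 + 63·4 = 306 (mod 504).
From x ≡ 306 (mod 504) write x = 306 + 504t. Substituting into x ≡ 0 (mod 11) gives 504t ≡ 2 (mod 11), and since 9⁻¹ ≡ 5 (mod 11), t ≡ 10. Hence x ≡ 306 + 504·10 = 5346 (mod 5544).

5346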